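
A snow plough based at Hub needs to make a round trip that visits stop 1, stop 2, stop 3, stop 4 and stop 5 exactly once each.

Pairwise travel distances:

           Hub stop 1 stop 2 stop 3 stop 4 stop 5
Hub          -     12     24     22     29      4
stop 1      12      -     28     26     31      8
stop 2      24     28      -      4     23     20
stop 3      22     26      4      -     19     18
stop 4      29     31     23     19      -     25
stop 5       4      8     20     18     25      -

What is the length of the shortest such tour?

Shortest round trip = 90.

There are 60 distinct closed tours to check (reversals are equivalent).
Hub - stop 1 - stop 2 - stop 3 - stop 4 - stop 5 - Hub: 12+28+4+19+25+4 = 92
Hub - stop 1 - stop 2 - stop 3 - stop 5 - stop 4 - Hub: 12+28+4+18+25+29 = 116
Hub - stop 1 - stop 2 - stop 4 - stop 3 - stop 5 - Hub: 12+28+23+19+18+4 = 104
Hub - stop 1 - stop 2 - stop 4 - stop 5 - stop 3 - Hub: 12+28+23+25+18+22 = 128
Hub - stop 1 - stop 2 - stop 5 - stop 3 - stop 4 - Hub: 12+28+20+18+19+29 = 126
Hub - stop 1 - stop 2 - stop 5 - stop 4 - stop 3 - Hub: 12+28+20+25+19+22 = 126
Hub - stop 1 - stop 3 - stop 2 - stop 4 - stop 5 - Hub: 12+26+4+23+25+4 = 94
Hub - stop 1 - stop 3 - stop 2 - stop 5 - stop 4 - Hub: 12+26+4+20+25+29 = 116
Hub - stop 1 - stop 3 - stop 4 - stop 2 - stop 5 - Hub: 12+26+19+23+20+4 = 104
Hub - stop 1 - stop 3 - stop 4 - stop 5 - stop 2 - Hub: 12+26+19+25+20+24 = 126
Hub - stop 1 - stop 3 - stop 5 - stop 2 - stop 4 - Hub: 12+26+18+20+23+29 = 128
Hub - stop 1 - stop 3 - stop 5 - stop 4 - stop 2 - Hub: 12+26+18+25+23+24 = 128
Hub - stop 1 - stop 4 - stop 2 - stop 3 - stop 5 - Hub: 12+31+23+4+18+4 = 92
Hub - stop 1 - stop 4 - stop 2 - stop 5 - stop 3 - Hub: 12+31+23+20+18+22 = 126
… (46 more)
Hub - stop 1 - stop 4 - stop 3 - stop 2 - stop 5 - Hub: 12+31+19+4+20+4 = 90  ← best
The minimum is 90.
One optimal route: Hub → stop 1 → stop 4 → stop 3 → stop 2 → stop 5 → Hub (or its reverse).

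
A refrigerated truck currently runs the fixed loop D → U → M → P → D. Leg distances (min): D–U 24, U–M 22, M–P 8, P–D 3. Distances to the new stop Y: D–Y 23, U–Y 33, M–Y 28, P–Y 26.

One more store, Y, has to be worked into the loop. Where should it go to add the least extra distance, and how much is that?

+32 min — insert Y between D and U.

Insertion cost between consecutive stops i–j is d(i,Y) + d(Y,j) − d(i,j):
  between D and U: 23 + 33 − 24 = 32
  between U and M: 33 + 28 − 22 = 39
  between M and P: 28 + 26 − 8 = 46
  between P and D: 26 + 23 − 3 = 46
Cheapest insertion is between D and U, adding 32.
New total = 57 + 32 = 89.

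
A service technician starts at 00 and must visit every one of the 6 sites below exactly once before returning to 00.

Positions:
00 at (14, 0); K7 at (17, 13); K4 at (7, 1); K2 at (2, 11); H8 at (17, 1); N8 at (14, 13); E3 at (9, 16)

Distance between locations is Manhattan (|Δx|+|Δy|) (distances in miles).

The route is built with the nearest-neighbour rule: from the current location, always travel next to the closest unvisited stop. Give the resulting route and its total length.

68 miles along 00 → H8 → K4 → K2 → E3 → N8 → K7 → 00.

00 → [H8:4 / K4:8 / N8:13 / K7:16 / E3:21 / K2:23] → H8 (4)
H8 → [K4:10 / K7:12 / N8:15 / E3:23 / K2:25] → K4 (10)
K4 → [K2:15 / E3:17 / N8:19 / K7:22] → K2 (15)
K2 → [E3:12 / N8:14 / K7:17] → E3 (12)
E3 → [N8:8 / K7:11] → N8 (8)
N8 → [K7:3] → K7 (3)
Return K7→00: 16.
Total = 4 + 10 + 15 + 12 + 8 + 3 + 16 = 68.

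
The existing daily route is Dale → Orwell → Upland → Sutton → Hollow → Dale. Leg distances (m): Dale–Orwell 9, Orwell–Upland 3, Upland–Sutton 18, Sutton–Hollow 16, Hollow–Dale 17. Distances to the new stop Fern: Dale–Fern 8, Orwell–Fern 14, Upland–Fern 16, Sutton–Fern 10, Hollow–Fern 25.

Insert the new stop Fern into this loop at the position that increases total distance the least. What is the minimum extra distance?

Insertion cost between consecutive stops i–j is d(i,Fern) + d(Fern,j) − d(i,j):
  between Dale and Orwell: 8 + 14 − 9 = 13
  between Orwell and Upland: 14 + 16 − 3 = 27
  between Upland and Sutton: 16 + 10 − 18 = 8
  between Sutton and Hollow: 10 + 25 − 16 = 19
  between Hollow and Dale: 25 + 8 − 17 = 16
Cheapest insertion is between Upland and Sutton, adding 8.
New total = 63 + 8 = 71.

Minimum extra distance: 8 m, inserting Fern between Upland and Sutton.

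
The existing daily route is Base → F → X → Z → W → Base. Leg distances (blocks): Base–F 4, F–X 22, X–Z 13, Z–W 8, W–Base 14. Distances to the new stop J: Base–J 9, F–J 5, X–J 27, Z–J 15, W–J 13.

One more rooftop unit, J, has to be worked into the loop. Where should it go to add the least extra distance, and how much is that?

Insertion cost between consecutive stops i–j is d(i,J) + d(J,j) − d(i,j):
  between Base and F: 9 + 5 − 4 = 10
  between F and X: 5 + 27 − 22 = 10
  between X and Z: 27 + 15 − 13 = 29
  between Z and W: 15 + 13 − 8 = 20
  between W and Base: 13 + 9 − 14 = 8
Cheapest insertion is between W and Base, adding 8.
New total = 61 + 8 = 69.

+8 blocks — insert J between W and Base.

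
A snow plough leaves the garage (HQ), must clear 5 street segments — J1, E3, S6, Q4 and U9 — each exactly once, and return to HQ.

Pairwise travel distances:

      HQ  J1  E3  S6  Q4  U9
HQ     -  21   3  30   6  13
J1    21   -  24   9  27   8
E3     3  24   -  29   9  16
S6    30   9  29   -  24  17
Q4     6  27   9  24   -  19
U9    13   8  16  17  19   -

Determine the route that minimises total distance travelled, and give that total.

66 — the shortest possible round trip.

There are 60 distinct closed tours to check (reversals are equivalent).
HQ → J1 → E3 → S6 → Q4 → U9 → HQ: 21+24+29+24+19+13 = 130
HQ → J1 → E3 → S6 → U9 → Q4 → HQ: 21+24+29+17+19+6 = 116
HQ → J1 → E3 → Q4 → S6 → U9 → HQ: 21+24+9+24+17+13 = 108
HQ → J1 → E3 → Q4 → U9 → S6 → HQ: 21+24+9+19+17+30 = 120
HQ → J1 → E3 → U9 → S6 → Q4 → HQ: 21+24+16+17+24+6 = 108
HQ → J1 → E3 → U9 → Q4 → S6 → HQ: 21+24+16+19+24+30 = 134
HQ → J1 → S6 → E3 → Q4 → U9 → HQ: 21+9+29+9+19+13 = 100
HQ → J1 → S6 → E3 → U9 → Q4 → HQ: 21+9+29+16+19+6 = 100
HQ → J1 → S6 → Q4 → E3 → U9 → HQ: 21+9+24+9+16+13 = 92
HQ → J1 → S6 → Q4 → U9 → E3 → HQ: 21+9+24+19+16+3 = 92
HQ → J1 → S6 → U9 → E3 → Q4 → HQ: 21+9+17+16+9+6 = 78
HQ → J1 → S6 → U9 → Q4 → E3 → HQ: 21+9+17+19+9+3 = 78
HQ → J1 → Q4 → E3 → S6 → U9 → HQ: 21+27+9+29+17+13 = 116
HQ → J1 → Q4 → E3 → U9 → S6 → HQ: 21+27+9+16+17+30 = 120
… (46 more)
HQ → E3 → Q4 → S6 → J1 → U9 → HQ: 3+9+24+9+8+13 = 66  ← best
The minimum is 66.
One optimal route: HQ → E3 → Q4 → S6 → J1 → U9 → HQ (or its reverse).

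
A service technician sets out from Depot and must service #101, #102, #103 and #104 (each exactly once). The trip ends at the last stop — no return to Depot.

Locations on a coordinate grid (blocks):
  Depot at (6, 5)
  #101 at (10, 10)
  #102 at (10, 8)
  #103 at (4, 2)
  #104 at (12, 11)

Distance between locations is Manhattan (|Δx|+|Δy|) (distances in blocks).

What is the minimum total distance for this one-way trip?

There are 4! = 24 possible orderings.
Depot → #101 → #102 → #103 → #104: 9+2+12+17 = 40
Depot → #101 → #102 → #104 → #103: 9+2+5+17 = 33
Depot → #101 → #103 → #102 → #104: 9+14+12+5 = 40
Depot → #101 → #103 → #104 → #102: 9+14+17+5 = 45
Depot → #101 → #104 → #102 → #103: 9+3+5+12 = 29
Depot → #101 → #104 → #103 → #102: 9+3+17+12 = 41
Depot → #102 → #101 → #103 → #104: 7+2+14+17 = 40
Depot → #102 → #101 → #104 → #103: 7+2+3+17 = 29
Depot → #102 → #103 → #101 → #104: 7+12+14+3 = 36
Depot → #102 → #103 → #104 → #101: 7+12+17+3 = 39
Depot → #102 → #104 → #101 → #103: 7+5+3+14 = 29
Depot → #102 → #104 → #103 → #101: 7+5+17+14 = 43
Depot → #103 → #101 → #102 → #104: 5+14+2+5 = 26
Depot → #103 → #101 → #104 → #102: 5+14+3+5 = 27
… (10 more)
Depot → #103 → #102 → #101 → #104: 5+12+2+3 = 22  ← best
The minimum is 22.
One shortest path: Depot → #103 → #102 → #101 → #104.

Minimum one-way distance = 22 blocks.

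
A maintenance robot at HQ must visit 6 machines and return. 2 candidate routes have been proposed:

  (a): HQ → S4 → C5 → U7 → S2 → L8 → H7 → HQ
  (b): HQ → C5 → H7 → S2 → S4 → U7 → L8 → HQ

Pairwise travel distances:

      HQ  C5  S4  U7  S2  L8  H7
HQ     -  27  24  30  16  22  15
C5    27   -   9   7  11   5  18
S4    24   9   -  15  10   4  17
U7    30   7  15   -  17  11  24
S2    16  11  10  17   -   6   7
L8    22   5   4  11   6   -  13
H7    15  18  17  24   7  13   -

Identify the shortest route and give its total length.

(a): 24 + 9 + 7 + 17 + 6 + 13 + 15 = 91
(b): 27 + 18 + 7 + 10 + 15 + 11 + 22 = 110

Shortest is (a), total 91.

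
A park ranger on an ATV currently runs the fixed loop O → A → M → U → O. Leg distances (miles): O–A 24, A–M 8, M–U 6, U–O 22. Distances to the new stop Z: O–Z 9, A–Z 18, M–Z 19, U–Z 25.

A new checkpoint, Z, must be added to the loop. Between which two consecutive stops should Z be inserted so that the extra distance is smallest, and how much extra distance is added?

Minimum extra distance: 3 miles, inserting Z between O and A.

Insertion cost between consecutive stops i–j is d(i,Z) + d(Z,j) − d(i,j):
  between O and A: 9 + 18 − 24 = 3
  between A and M: 18 + 19 − 8 = 29
  between M and U: 19 + 25 − 6 = 38
  between U and O: 25 + 9 − 22 = 12
Cheapest insertion is between O and A, adding 3.
New total = 60 + 3 = 63.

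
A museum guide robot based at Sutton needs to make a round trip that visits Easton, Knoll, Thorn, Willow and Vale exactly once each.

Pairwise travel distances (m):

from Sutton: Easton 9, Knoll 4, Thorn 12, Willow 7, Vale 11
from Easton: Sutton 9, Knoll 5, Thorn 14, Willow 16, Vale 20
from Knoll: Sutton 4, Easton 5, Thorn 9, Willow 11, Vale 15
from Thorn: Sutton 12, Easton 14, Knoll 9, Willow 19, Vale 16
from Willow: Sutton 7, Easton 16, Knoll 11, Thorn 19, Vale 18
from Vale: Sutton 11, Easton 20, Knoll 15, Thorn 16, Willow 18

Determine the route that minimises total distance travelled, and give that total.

Shortest round trip = 64 m.

Sutton→Easton→Knoll→Thorn→Willow→Vale→Sutton: 9+5+9+19+18+11 = 71
Sutton→Easton→Knoll→Thorn→Vale→Willow→Sutton: 9+5+9+16+18+7 = 64
Sutton→Easton→Knoll→Willow→Thorn→Vale→Sutton: 9+5+11+19+16+11 = 71
Sutton→Easton→Knoll→Willow→Vale→Thorn→Sutton: 9+5+11+18+16+12 = 71
Sutton→Easton→Knoll→Vale→Thorn→Willow→Sutton: 9+5+15+16+19+7 = 71
Sutton→Easton→Knoll→Vale→Willow→Thorn→Sutton: 9+5+15+18+19+12 = 78
Sutton→Easton→Thorn→Knoll→Willow→Vale→Sutton: 9+14+9+11+18+11 = 72
Sutton→Easton→Thorn→Knoll→Vale→Willow→Sutton: 9+14+9+15+18+7 = 72
Sutton→Easton→Thorn→Willow→Knoll→Vale→Sutton: 9+14+19+11+15+11 = 79
Sutton→Easton→Thorn→Willow→Vale→Knoll→Sutton: 9+14+19+18+15+4 = 79
Sutton→Easton→Thorn→Vale→Knoll→Willow→Sutton: 9+14+16+15+11+7 = 72
Sutton→Easton→Thorn→Vale→Willow→Knoll→Sutton: 9+14+16+18+11+4 = 72
Sutton→Easton→Willow→Knoll→Thorn→Vale→Sutton: 9+16+11+9+16+11 = 72
Sutton→Easton→Willow→Knoll→Vale→Thorn→Sutton: 9+16+11+15+16+12 = 79
… (46 more)
The minimum is 64.
One optimal route: Sutton → Easton → Knoll → Thorn → Vale → Willow → Sutton (or its reverse).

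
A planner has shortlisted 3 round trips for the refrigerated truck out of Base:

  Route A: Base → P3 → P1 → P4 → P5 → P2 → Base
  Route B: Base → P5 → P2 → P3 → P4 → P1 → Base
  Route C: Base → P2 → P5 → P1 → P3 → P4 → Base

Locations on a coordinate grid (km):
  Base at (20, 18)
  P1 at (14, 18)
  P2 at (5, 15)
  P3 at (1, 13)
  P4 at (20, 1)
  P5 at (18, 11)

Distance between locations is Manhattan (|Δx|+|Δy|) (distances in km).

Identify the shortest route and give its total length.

Route A: 24 + 18 + 23 + 12 + 17 + 18 = 112
Route B: 9 + 17 + 6 + 31 + 23 + 6 = 92
Route C: 18 + 17 + 11 + 18 + 31 + 17 = 112

92 km — Route B is the shortest.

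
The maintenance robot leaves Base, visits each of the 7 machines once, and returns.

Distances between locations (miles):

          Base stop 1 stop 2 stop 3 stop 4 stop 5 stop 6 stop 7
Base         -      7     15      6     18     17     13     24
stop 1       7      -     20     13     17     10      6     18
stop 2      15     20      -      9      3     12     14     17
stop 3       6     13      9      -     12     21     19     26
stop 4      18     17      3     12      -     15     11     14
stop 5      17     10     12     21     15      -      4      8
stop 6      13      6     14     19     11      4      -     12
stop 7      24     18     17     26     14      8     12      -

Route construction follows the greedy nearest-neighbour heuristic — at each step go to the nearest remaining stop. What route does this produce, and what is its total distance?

Base → [stop 3:6 / stop 1:7 / stop 6:13 / stop 2:15 / stop 5:17 / stop 4:18 / stop 7:24] → stop 3 (6)
stop 3 → [stop 2:9 / stop 4:12 / stop 1:13 / stop 6:19 / stop 5:21 / stop 7:26] → stop 2 (9)
stop 2 → [stop 4:3 / stop 5:12 / stop 6:14 / stop 7:17 / stop 1:20] → stop 4 (3)
stop 4 → [stop 6:11 / stop 7:14 / stop 5:15 / stop 1:17] → stop 6 (11)
stop 6 → [stop 5:4 / stop 1:6 / stop 7:12] → stop 5 (4)
stop 5 → [stop 7:8 / stop 1:10] → stop 7 (8)
stop 7 → [stop 1:18] → stop 1 (18)
Return stop 1→Base: 7.
Total = 6 + 9 + 3 + 11 + 4 + 8 + 18 + 7 = 66.

Nearest-neighbour total = 66 miles; route Base → stop 3 → stop 2 → stop 4 → stop 6 → stop 5 → stop 7 → stop 1 → Base.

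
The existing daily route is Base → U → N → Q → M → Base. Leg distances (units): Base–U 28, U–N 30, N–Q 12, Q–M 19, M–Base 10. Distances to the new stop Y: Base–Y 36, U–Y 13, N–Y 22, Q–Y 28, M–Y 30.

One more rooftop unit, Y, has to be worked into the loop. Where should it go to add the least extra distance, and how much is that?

Insertion cost between consecutive stops i–j is d(i,Y) + d(Y,j) − d(i,j):
  between Base and U: 36 + 13 − 28 = 21
  between U and N: 13 + 22 − 30 = 5
  between N and Q: 22 + 28 − 12 = 38
  between Q and M: 28 + 30 − 19 = 39
  between M and Base: 30 + 36 − 10 = 56
Cheapest insertion is between U and N, adding 5.
New total = 99 + 5 = 104.

Minimum extra distance: 5, inserting Y between U and N.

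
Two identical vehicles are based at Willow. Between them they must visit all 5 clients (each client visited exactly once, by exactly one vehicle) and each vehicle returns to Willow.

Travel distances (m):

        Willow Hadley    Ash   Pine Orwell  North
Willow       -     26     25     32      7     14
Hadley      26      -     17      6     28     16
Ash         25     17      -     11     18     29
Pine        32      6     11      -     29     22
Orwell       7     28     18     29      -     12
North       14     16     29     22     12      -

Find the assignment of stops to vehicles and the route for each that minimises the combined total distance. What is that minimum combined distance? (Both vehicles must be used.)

There are 2^4 − 1 = 15 ways to divide the 5 stops into two non-empty groups. For each, the best each vehicle can do is its own shortest tour through its group:
  {Hadley} + {Ash, Pine, Orwell, North}: 52 + 72 = 124
  {Ash} + {Hadley, Pine, Orwell, North}: 50 + 72 = 122
  {Hadley, Ash} + {Pine, Orwell, North}: 68 + 72 = 140
  {Pine} + {Hadley, Ash, Orwell, North}: 64 + 72 = 136
  {Hadley, Pine} + {Ash, Orwell, North}: 64 + 68 = 132
  {Ash, Pine} + {Hadley, Orwell, North}: 68 + 61 = 129
  … (15 splits in total)
  {Orwell} + {Hadley, Ash, Pine, North}: 14 + 72 = 86  ← best
Best: vehicle 1 Willow → Orwell → Willow = 14; vehicle 2 Willow → Ash → Pine → Hadley → North → Willow = 72; combined 86.

86 m — the smallest possible combined total.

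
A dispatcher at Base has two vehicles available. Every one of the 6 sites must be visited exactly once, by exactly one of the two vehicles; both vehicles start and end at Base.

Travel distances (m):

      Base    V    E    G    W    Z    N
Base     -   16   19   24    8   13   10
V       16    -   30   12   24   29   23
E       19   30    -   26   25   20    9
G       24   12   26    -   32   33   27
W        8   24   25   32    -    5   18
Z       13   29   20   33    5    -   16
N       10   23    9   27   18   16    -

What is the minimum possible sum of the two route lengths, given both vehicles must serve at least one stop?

99 m — the smallest possible combined total.

Try each way of splitting the stops between the two vehicles (each non-empty) and, for each split, find the best tour for each vehicle:
  {V} + {E, G, W, Z, N}: 32 + 88 = 120
  {E} + {V, G, W, Z, N}: 38 + 84 = 122
  {V, E} + {G, W, Z, N}: 65 + 80 = 145
  {G} + {V, E, W, Z, N}: 48 + 81 = 129
  {V, G} + {E, W, Z, N}: 52 + 52 = 104
  {E, G} + {V, W, Z, N}: 69 + 68 = 137
  … (31 splits in total)
  {W, Z} + {V, E, G, N}: 26 + 73 = 99  ← best
Best: vehicle 1 Base → W → Z → Base = 26; vehicle 2 Base → V → G → E → N → Base = 73; combined 99.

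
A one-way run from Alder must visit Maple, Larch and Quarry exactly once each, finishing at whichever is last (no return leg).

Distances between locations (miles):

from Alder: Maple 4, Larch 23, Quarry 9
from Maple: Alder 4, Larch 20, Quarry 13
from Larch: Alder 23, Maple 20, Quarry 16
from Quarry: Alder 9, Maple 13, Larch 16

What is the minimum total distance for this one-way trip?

There are 3! = 6 possible orderings.
Alder → Maple → Larch → Quarry: 4+20+16 = 40
Alder → Maple → Quarry → Larch: 4+13+16 = 33
Alder → Larch → Maple → Quarry: 23+20+13 = 56
Alder → Larch → Quarry → Maple: 23+16+13 = 52
Alder → Quarry → Maple → Larch: 9+13+20 = 42
Alder → Quarry → Larch → Maple: 9+16+20 = 45
The minimum is 33.
One shortest path: Alder → Maple → Quarry → Larch.

33 miles — the minimum one-way total.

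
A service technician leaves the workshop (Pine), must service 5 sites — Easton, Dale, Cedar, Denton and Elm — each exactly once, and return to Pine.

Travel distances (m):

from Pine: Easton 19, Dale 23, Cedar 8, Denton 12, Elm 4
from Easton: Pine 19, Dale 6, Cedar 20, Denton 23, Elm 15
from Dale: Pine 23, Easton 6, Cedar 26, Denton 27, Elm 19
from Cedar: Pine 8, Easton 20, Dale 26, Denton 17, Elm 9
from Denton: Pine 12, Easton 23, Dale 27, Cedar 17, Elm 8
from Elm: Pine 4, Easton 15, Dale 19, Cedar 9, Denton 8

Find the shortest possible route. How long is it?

73 m — the shortest possible round trip.

Pine → Easton → Dale → Cedar → Denton → Elm → Pine: 19+6+26+17+8+4 = 80
Pine → Easton → Dale → Cedar → Elm → Denton → Pine: 19+6+26+9+8+12 = 80
Pine → Easton → Dale → Denton → Cedar → Elm → Pine: 19+6+27+17+9+4 = 82
Pine → Easton → Dale → Denton → Elm → Cedar → Pine: 19+6+27+8+9+8 = 77
Pine → Easton → Dale → Elm → Cedar → Denton → Pine: 19+6+19+9+17+12 = 82
Pine → Easton → Dale → Elm → Denton → Cedar → Pine: 19+6+19+8+17+8 = 77
Pine → Easton → Cedar → Dale → Denton → Elm → Pine: 19+20+26+27+8+4 = 104
Pine → Easton → Cedar → Dale → Elm → Denton → Pine: 19+20+26+19+8+12 = 104
Pine → Easton → Cedar → Denton → Dale → Elm → Pine: 19+20+17+27+19+4 = 106
Pine → Easton → Cedar → Denton → Elm → Dale → Pine: 19+20+17+8+19+23 = 106
Pine → Easton → Cedar → Elm → Dale → Denton → Pine: 19+20+9+19+27+12 = 106
Pine → Easton → Cedar → Elm → Denton → Dale → Pine: 19+20+9+8+27+23 = 106
Pine → Easton → Denton → Dale → Cedar → Elm → Pine: 19+23+27+26+9+4 = 108
Pine → Easton → Denton → Dale → Elm → Cedar → Pine: 19+23+27+19+9+8 = 105
… (46 more)
Pine → Cedar → Easton → Dale → Denton → Elm → Pine: 8+20+6+27+8+4 = 73  ← best
The minimum is 73.
One optimal route: Pine → Cedar → Easton → Dale → Denton → Elm → Pine (or its reverse).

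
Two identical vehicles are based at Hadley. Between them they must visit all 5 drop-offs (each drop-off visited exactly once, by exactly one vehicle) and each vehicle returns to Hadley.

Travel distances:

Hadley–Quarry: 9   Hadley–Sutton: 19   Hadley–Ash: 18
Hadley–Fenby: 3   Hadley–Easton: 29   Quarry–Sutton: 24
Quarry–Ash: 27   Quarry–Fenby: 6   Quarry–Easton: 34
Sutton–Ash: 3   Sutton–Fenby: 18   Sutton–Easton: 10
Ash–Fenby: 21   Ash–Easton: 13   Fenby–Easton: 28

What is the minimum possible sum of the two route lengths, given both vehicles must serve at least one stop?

Check every non-empty split of the stops between the two vehicles; for each half take its own optimal tour:
  {Quarry} + {Sutton, Ash, Fenby, Easton}: 18 + 62 = 80
  {Sutton} + {Quarry, Ash, Fenby, Easton}: 38 + 74 = 112
  {Quarry, Sutton} + {Ash, Fenby, Easton}: 52 + 62 = 114
  {Ash} + {Quarry, Sutton, Fenby, Easton}: 36 + 72 = 108
  {Quarry, Ash} + {Sutton, Fenby, Easton}: 54 + 60 = 114
  {Sutton, Ash} + {Quarry, Fenby, Easton}: 40 + 72 = 112
  … (15 splits in total)
  {Quarry, Fenby} + {Sutton, Ash, Easton}: 18 + 60 = 78  ← best
Best: vehicle 1 Hadley → Quarry → Fenby → Hadley = 18; vehicle 2 Hadley → Sutton → Easton → Ash → Hadley = 60; combined 78.

78 — the smallest possible combined total.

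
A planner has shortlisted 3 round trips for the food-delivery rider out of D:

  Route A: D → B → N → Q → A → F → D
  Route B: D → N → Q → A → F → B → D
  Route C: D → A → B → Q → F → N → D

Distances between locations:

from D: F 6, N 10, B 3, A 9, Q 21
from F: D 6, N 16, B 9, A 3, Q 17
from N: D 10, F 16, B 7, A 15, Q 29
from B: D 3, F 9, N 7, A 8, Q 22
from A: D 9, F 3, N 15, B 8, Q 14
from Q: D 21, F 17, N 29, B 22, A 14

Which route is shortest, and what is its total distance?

Route A: 3 + 7 + 29 + 14 + 3 + 6 = 62
Route B: 10 + 29 + 14 + 3 + 9 + 3 = 68
Route C: 9 + 8 + 22 + 17 + 16 + 10 = 82

Shortest is Route A, total 62.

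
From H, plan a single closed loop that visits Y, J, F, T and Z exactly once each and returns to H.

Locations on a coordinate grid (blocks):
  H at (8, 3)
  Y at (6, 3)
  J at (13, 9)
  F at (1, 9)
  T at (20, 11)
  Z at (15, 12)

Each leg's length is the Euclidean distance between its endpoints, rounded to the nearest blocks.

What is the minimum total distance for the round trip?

Shortest round trip = 44 blocks.

H → Y → J → F → T → Z → H: 2+9+12+19+5+11 = 58
H → Y → J → F → Z → T → H: 2+9+12+14+5+14 = 56
H → Y → J → T → F → Z → H: 2+9+7+19+14+11 = 62
H → Y → J → T → Z → F → H: 2+9+7+5+14+9 = 46
H → Y → J → Z → F → T → H: 2+9+4+14+19+14 = 62
H → Y → J → Z → T → F → H: 2+9+4+5+19+9 = 48
H → Y → F → J → T → Z → H: 2+8+12+7+5+11 = 45
H → Y → F → J → Z → T → H: 2+8+12+4+5+14 = 45
H → Y → F → T → J → Z → H: 2+8+19+7+4+11 = 51
H → Y → F → T → Z → J → H: 2+8+19+5+4+8 = 46
H → Y → F → Z → J → T → H: 2+8+14+4+7+14 = 49
H → Y → F → Z → T → J → H: 2+8+14+5+7+8 = 44
H → Y → T → J → F → Z → H: 2+16+7+12+14+11 = 62
H → Y → T → J → Z → F → H: 2+16+7+4+14+9 = 52
… (46 more)
The minimum is 44.
One optimal route: H → Y → F → Z → T → J → H (or its reverse).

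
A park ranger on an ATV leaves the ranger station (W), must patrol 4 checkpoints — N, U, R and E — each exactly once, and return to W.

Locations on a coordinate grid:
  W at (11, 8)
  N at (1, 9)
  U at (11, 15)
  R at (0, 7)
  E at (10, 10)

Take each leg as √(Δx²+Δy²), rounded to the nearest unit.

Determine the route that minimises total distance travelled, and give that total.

Minimum total distance: 32.

With 4 stops there are 4!/2 = 12 distinct round trips (a route and its reverse cost the same).
W - N - U - R - E - W: 10+12+14+10+2 = 48
W - N - U - E - R - W: 10+12+5+10+11 = 48
W - N - R - U - E - W: 10+2+14+5+2 = 33
W - N - R - E - U - W: 10+2+10+5+7 = 34
W - N - E - U - R - W: 10+9+5+14+11 = 49
W - N - E - R - U - W: 10+9+10+14+7 = 50
W - U - N - R - E - W: 7+12+2+10+2 = 33
W - U - N - E - R - W: 7+12+9+10+11 = 49
W - U - R - N - E - W: 7+14+2+9+2 = 34
W - U - E - N - R - W: 7+5+9+2+11 = 34
W - R - N - U - E - W: 11+2+12+5+2 = 32
W - R - U - N - E - W: 11+14+12+9+2 = 48
The minimum is 32.
One optimal route: W → R → N → U → E → W (or its reverse).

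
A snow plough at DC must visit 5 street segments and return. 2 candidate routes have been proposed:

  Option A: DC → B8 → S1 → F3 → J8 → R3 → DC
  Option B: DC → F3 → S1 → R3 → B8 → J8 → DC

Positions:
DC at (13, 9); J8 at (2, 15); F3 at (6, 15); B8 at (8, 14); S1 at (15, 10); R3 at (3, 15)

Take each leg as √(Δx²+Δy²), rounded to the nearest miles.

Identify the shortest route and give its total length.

Option A: 7 + 8 + 10 + 4 + 1 + 12 = 42
Option B: 9 + 10 + 13 + 5 + 6 + 13 = 56

Shortest is Option A, total 42 miles.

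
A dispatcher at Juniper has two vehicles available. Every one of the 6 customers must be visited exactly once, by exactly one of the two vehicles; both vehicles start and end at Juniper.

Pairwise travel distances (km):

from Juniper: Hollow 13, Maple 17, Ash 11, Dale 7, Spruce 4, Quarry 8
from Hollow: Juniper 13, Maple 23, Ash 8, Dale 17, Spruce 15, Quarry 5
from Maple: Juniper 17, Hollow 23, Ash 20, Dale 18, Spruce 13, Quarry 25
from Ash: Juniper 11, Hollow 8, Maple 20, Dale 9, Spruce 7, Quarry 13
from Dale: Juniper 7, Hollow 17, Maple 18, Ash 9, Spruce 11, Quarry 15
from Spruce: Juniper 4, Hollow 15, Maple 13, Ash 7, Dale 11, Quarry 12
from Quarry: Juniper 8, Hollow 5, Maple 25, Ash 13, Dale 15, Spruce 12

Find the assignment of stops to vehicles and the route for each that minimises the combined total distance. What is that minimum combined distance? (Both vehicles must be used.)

Check every non-empty split of the stops between the two vehicles; for each half take its own optimal tour:
  {Hollow} + {Maple, Ash, Dale, Spruce, Quarry}: 26 + 65 = 91
  {Maple} + {Hollow, Ash, Dale, Spruce, Quarry}: 34 + 45 = 79
  {Hollow, Maple} + {Ash, Dale, Spruce, Quarry}: 53 + 43 = 96
  {Ash} + {Hollow, Maple, Dale, Spruce, Quarry}: 22 + 65 = 87
  {Hollow, Ash} + {Maple, Dale, Spruce, Quarry}: 32 + 58 = 90
  {Maple, Ash} + {Hollow, Dale, Spruce, Quarry}: 48 + 45 = 93
  … (31 splits in total)
  {Maple, Spruce} + {Hollow, Ash, Dale, Quarry}: 34 + 37 = 71  ← best
Best: vehicle 1 Juniper → Maple → Spruce → Juniper = 34; vehicle 2 Juniper → Dale → Ash → Hollow → Quarry → Juniper = 37; combined 71.

71 km — the smallest possible combined total.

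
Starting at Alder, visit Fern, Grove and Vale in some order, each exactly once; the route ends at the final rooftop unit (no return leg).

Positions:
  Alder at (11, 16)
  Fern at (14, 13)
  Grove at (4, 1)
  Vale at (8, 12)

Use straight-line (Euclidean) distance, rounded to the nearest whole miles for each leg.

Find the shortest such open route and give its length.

There are 3! = 6 possible orderings.
Alder → Fern → Grove → Vale: 4+16+12 = 32
Alder → Fern → Vale → Grove: 4+6+12 = 22
Alder → Grove → Fern → Vale: 17+16+6 = 39
Alder → Grove → Vale → Fern: 17+12+6 = 35
Alder → Vale → Fern → Grove: 5+6+16 = 27
Alder → Vale → Grove → Fern: 5+12+16 = 33
The minimum is 22.
One shortest path: Alder → Fern → Vale → Grove.

Shortest open route: 22 miles.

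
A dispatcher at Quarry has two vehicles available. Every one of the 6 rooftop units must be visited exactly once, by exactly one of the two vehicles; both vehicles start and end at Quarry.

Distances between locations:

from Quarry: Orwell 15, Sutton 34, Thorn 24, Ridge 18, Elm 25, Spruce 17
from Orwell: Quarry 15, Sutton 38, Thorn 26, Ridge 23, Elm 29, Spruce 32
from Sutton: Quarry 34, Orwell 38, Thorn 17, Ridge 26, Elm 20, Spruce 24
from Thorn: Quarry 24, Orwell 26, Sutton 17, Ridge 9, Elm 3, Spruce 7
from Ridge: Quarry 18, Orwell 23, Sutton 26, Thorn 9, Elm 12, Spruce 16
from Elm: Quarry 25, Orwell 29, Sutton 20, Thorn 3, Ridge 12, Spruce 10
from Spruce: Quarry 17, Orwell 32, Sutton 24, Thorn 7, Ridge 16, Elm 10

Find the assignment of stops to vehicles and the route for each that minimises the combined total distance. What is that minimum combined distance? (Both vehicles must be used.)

Try each way of splitting the stops between the two vehicles (each non-empty) and, for each split, find the best tour for each vehicle:
  {Orwell} + {Sutton, Thorn, Ridge, Elm, Spruce}: 30 + 91 = 121
  {Sutton} + {Orwell, Thorn, Ridge, Elm, Spruce}: 68 + 77 = 145
  {Orwell, Sutton} + {Thorn, Ridge, Elm, Spruce}: 87 + 57 = 144
  {Thorn} + {Orwell, Sutton, Ridge, Elm, Spruce}: 48 + 111 = 159
  {Orwell, Thorn} + {Sutton, Ridge, Elm, Spruce}: 65 + 91 = 156
  {Sutton, Thorn} + {Orwell, Ridge, Elm, Spruce}: 75 + 77 = 152
  … (31 splits in total)
Best: vehicle 1 Quarry → Orwell → Quarry = 30; vehicle 2 Quarry → Ridge → Sutton → Thorn → Elm → Spruce → Quarry = 91; combined 121.

Minimum combined distance: 121.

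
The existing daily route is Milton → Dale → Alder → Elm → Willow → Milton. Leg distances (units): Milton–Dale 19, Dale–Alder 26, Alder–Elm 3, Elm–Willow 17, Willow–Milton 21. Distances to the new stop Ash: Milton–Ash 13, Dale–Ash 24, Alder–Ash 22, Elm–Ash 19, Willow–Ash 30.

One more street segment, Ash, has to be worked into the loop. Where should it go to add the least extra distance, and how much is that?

Adding 18 by placing Ash on the Milton–Dale leg.

Insertion cost between consecutive stops i–j is d(i,Ash) + d(Ash,j) − d(i,j):
  between Milton and Dale: 13 + 24 − 19 = 18
  between Dale and Alder: 24 + 22 − 26 = 20
  between Alder and Elm: 22 + 19 − 3 = 38
  between Elm and Willow: 19 + 30 − 17 = 32
  between Willow and Milton: 30 + 13 − 21 = 22
Cheapest insertion is between Milton and Dale, adding 18.
New total = 86 + 18 = 104.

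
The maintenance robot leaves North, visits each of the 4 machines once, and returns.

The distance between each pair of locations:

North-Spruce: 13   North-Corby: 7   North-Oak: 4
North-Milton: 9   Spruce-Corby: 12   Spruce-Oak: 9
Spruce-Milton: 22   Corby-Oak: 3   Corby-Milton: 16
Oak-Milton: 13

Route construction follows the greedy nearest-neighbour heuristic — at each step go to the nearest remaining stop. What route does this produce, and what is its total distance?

From North: distances to unvisited — Oak=4, Corby=7, Milton=9, Spruce=13. Nearest is Oak (4).
From Oak: distances to unvisited — Corby=3, Spruce=9, Milton=13. Nearest is Corby (3).
From Corby: distances to unvisited — Spruce=12, Milton=16. Nearest is Spruce (12).
From Spruce: distances to unvisited — Milton=22. Nearest is Milton (22).
Return Milton→North: 9.
Total = 4 + 3 + 12 + 22 + 9 = 50.

Nearest-neighbour total = 50; route North → Oak → Corby → Spruce → Milton → North.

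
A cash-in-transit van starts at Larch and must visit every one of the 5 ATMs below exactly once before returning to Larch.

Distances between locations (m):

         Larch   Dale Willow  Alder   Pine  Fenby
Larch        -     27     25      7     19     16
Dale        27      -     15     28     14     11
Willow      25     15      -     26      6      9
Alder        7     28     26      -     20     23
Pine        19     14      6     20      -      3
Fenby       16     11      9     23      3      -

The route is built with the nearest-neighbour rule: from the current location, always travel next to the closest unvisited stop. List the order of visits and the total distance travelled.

At Larch the remaining stops are Alder 7, Fenby 16, Pine 19, Willow 25, Dale 27; go to Alder.
At Alder the remaining stops are Pine 20, Fenby 23, Willow 26, Dale 28; go to Pine.
At Pine the remaining stops are Fenby 3, Willow 6, Dale 14; go to Fenby.
At Fenby the remaining stops are Willow 9, Dale 11; go to Willow.
At Willow the remaining stops are Dale 15; go to Dale.
Return Dale→Larch: 27.
Total = 7 + 20 + 3 + 9 + 15 + 27 = 81.

Nearest-neighbour total = 81 m; route Larch → Alder → Pine → Fenby → Willow → Dale → Larch.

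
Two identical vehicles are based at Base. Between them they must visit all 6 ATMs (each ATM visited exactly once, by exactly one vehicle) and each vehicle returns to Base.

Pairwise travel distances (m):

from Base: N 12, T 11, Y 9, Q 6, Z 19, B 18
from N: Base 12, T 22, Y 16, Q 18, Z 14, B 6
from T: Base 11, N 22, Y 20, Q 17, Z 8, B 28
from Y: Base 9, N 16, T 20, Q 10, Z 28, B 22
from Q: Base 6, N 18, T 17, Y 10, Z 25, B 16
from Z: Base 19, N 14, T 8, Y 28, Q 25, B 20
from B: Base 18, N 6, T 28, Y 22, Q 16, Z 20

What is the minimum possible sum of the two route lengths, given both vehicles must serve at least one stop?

Minimum combined distance: 79 m.

Check every non-empty split of the stops between the two vehicles; for each half take its own optimal tour:
  {N} + {T, Y, Q, Z, B}: 24 + 74 = 98
  {T} + {N, Y, Q, Z, B}: 22 + 74 = 96
  {N, T} + {Y, Q, Z, B}: 45 + 74 = 119
  {Y} + {N, T, Q, Z, B}: 18 + 61 = 79
  {N, Y} + {T, Q, Z, B}: 37 + 61 = 98
  {T, Y} + {N, Q, Z, B}: 40 + 61 = 101
  … (31 splits in total)
Best: vehicle 1 Base → Y → Base = 18; vehicle 2 Base → T → Z → N → B → Q → Base = 61; combined 79.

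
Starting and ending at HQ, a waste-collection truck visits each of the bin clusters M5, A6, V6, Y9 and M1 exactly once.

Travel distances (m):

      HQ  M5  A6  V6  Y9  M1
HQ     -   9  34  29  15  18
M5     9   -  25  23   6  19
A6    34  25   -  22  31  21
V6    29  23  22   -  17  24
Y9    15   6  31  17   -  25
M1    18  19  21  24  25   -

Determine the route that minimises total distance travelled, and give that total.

Minimum total distance: 93 m.

With 5 stops there are 5!/2 = 60 distinct round trips (a route and its reverse cost the same).
HQ → M5 → A6 → V6 → Y9 → M1 → HQ: 9+25+22+17+25+18 = 116
HQ → M5 → A6 → V6 → M1 → Y9 → HQ: 9+25+22+24+25+15 = 120
HQ → M5 → A6 → Y9 → V6 → M1 → HQ: 9+25+31+17+24+18 = 124
HQ → M5 → A6 → Y9 → M1 → V6 → HQ: 9+25+31+25+24+29 = 143
HQ → M5 → A6 → M1 → V6 → Y9 → HQ: 9+25+21+24+17+15 = 111
HQ → M5 → A6 → M1 → Y9 → V6 → HQ: 9+25+21+25+17+29 = 126
HQ → M5 → V6 → A6 → Y9 → M1 → HQ: 9+23+22+31+25+18 = 128
HQ → M5 → V6 → A6 → M1 → Y9 → HQ: 9+23+22+21+25+15 = 115
HQ → M5 → V6 → Y9 → A6 → M1 → HQ: 9+23+17+31+21+18 = 119
HQ → M5 → V6 → Y9 → M1 → A6 → HQ: 9+23+17+25+21+34 = 129
HQ → M5 → V6 → M1 → A6 → Y9 → HQ: 9+23+24+21+31+15 = 123
HQ → M5 → V6 → M1 → Y9 → A6 → HQ: 9+23+24+25+31+34 = 146
HQ → M5 → Y9 → A6 → V6 → M1 → HQ: 9+6+31+22+24+18 = 110
HQ → M5 → Y9 → A6 → M1 → V6 → HQ: 9+6+31+21+24+29 = 120
… (46 more)
HQ → M5 → Y9 → V6 → A6 → M1 → HQ: 9+6+17+22+21+18 = 93  ← best
The minimum is 93.
One optimal route: HQ → M5 → Y9 → V6 → A6 → M1 → HQ (or its reverse).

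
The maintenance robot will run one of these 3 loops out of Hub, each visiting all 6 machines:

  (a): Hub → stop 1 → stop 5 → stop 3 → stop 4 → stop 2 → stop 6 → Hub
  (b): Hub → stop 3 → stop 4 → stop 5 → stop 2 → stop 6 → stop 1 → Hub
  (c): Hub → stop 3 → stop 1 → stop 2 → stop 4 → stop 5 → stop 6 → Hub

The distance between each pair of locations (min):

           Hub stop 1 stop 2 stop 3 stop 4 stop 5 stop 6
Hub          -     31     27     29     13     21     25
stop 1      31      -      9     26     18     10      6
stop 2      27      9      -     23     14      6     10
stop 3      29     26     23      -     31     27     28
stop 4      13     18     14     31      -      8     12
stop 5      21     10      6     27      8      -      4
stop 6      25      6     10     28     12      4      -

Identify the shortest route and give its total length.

(a): 31 + 10 + 27 + 31 + 14 + 10 + 25 = 148
(b): 29 + 31 + 8 + 6 + 10 + 6 + 31 = 121
(c): 29 + 26 + 9 + 14 + 8 + 4 + 25 = 115

115 min — (c) is the shortest.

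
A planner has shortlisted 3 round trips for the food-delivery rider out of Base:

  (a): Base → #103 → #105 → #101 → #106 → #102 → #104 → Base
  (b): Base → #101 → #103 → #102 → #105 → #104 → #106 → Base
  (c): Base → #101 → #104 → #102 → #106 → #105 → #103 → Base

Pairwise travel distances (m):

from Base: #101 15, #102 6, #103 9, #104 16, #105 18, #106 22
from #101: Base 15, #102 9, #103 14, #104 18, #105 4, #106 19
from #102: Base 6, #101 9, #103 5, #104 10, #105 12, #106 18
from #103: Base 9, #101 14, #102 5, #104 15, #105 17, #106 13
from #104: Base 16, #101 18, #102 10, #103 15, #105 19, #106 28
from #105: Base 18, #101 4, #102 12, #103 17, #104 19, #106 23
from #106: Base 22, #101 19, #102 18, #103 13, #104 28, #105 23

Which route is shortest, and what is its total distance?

Shortest is (a), total 93 m.

(a): 9 + 17 + 4 + 19 + 18 + 10 + 16 = 93
(b): 15 + 14 + 5 + 12 + 19 + 28 + 22 = 115
(c): 15 + 18 + 10 + 18 + 23 + 17 + 9 = 110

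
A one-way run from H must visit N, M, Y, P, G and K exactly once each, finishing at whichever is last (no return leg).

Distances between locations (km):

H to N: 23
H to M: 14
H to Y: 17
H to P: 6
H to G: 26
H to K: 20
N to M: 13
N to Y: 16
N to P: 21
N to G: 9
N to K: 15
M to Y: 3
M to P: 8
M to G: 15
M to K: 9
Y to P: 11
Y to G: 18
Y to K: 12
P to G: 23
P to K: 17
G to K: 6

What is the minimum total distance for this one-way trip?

Minimum one-way distance = 44 km.

There are 6! = 720 possible orderings.
H → N → M → Y → P → G → K: 23+13+3+11+23+6 = 79
H → N → M → Y → P → K → G: 23+13+3+11+17+6 = 73
H → N → M → Y → G → P → K: 23+13+3+18+23+17 = 97
H → N → M → Y → G → K → P: 23+13+3+18+6+17 = 80
H → N → M → Y → K → P → G: 23+13+3+12+17+23 = 91
H → N → M → Y → K → G → P: 23+13+3+12+6+23 = 80
H → N → M → P → Y → G → K: 23+13+8+11+18+6 = 79
H → N → M → P → Y → K → G: 23+13+8+11+12+6 = 73
… (712 more)
H → P → M → Y → K → G → N: 6+8+3+12+6+9 = 44  ← best
The minimum is 44.
One shortest path: H → P → M → Y → K → G → N.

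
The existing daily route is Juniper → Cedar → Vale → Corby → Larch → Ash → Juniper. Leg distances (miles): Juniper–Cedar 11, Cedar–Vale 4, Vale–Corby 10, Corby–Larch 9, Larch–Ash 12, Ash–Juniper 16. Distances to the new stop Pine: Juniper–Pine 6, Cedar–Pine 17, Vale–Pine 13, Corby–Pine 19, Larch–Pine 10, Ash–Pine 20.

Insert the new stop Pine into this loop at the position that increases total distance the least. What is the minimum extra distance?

+10 miles — insert Pine between Ash and Juniper.

Insertion cost between consecutive stops i–j is d(i,Pine) + d(Pine,j) − d(i,j):
  between Juniper and Cedar: 6 + 17 − 11 = 12
  between Cedar and Vale: 17 + 13 − 4 = 26
  between Vale and Corby: 13 + 19 − 10 = 22
  between Corby and Larch: 19 + 10 − 9 = 20
  between Larch and Ash: 10 + 20 − 12 = 18
  between Ash and Juniper: 20 + 6 − 16 = 10
Cheapest insertion is between Ash and Juniper, adding 10.
New total = 62 + 10 = 72.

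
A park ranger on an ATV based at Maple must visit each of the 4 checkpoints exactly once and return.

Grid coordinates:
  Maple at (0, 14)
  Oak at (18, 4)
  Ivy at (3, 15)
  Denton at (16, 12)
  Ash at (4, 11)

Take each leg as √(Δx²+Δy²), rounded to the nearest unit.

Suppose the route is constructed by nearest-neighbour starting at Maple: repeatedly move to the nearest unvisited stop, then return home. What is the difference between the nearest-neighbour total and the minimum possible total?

Excess over optimum: 3.

Maple: Ivy=3, Ash=5, Denton=16, Oak=21 ⇒ Ivy
Ivy: Ash=4, Denton=13, Oak=19 ⇒ Ash
Ash: Denton=12, Oak=16 ⇒ Denton
Denton: Oak=8 ⇒ Oak
NN route Maple → Ivy → Ash → Denton → Oak → Maple costs 48.
Optimal: Maple → Ivy → Denton → Oak → Ash → Maple costs 45 (by enumerating all 12 distinct tours).
Excess = 48 − 45 = 3.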